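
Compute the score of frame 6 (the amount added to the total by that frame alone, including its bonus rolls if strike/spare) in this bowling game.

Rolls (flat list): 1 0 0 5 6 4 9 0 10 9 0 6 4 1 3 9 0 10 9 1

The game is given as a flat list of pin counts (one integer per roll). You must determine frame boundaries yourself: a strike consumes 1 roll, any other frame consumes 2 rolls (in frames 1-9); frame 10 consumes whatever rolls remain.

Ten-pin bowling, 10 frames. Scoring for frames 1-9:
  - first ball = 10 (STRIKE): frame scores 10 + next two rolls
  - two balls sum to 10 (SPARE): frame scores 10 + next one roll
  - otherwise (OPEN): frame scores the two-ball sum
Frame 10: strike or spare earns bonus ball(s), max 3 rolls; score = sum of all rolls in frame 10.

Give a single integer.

Frame 1: OPEN (1+0=1). Cumulative: 1
Frame 2: OPEN (0+5=5). Cumulative: 6
Frame 3: SPARE (6+4=10). 10 + next roll (9) = 19. Cumulative: 25
Frame 4: OPEN (9+0=9). Cumulative: 34
Frame 5: STRIKE. 10 + next two rolls (9+0) = 19. Cumulative: 53
Frame 6: OPEN (9+0=9). Cumulative: 62
Frame 7: SPARE (6+4=10). 10 + next roll (1) = 11. Cumulative: 73
Frame 8: OPEN (1+3=4). Cumulative: 77

Answer: 9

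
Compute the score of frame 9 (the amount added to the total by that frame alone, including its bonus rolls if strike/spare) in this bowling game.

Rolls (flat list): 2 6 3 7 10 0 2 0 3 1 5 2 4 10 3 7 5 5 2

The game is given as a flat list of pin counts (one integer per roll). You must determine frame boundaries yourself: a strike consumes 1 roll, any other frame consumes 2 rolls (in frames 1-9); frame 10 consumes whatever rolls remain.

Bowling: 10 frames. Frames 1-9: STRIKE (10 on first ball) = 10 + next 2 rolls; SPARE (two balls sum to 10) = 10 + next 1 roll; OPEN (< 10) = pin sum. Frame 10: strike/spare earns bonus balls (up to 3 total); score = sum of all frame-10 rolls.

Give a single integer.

Frame 1: OPEN (2+6=8). Cumulative: 8
Frame 2: SPARE (3+7=10). 10 + next roll (10) = 20. Cumulative: 28
Frame 3: STRIKE. 10 + next two rolls (0+2) = 12. Cumulative: 40
Frame 4: OPEN (0+2=2). Cumulative: 42
Frame 5: OPEN (0+3=3). Cumulative: 45
Frame 6: OPEN (1+5=6). Cumulative: 51
Frame 7: OPEN (2+4=6). Cumulative: 57
Frame 8: STRIKE. 10 + next two rolls (3+7) = 20. Cumulative: 77
Frame 9: SPARE (3+7=10). 10 + next roll (5) = 15. Cumulative: 92
Frame 10: SPARE. Sum of all frame-10 rolls (5+5+2) = 12. Cumulative: 104

Answer: 15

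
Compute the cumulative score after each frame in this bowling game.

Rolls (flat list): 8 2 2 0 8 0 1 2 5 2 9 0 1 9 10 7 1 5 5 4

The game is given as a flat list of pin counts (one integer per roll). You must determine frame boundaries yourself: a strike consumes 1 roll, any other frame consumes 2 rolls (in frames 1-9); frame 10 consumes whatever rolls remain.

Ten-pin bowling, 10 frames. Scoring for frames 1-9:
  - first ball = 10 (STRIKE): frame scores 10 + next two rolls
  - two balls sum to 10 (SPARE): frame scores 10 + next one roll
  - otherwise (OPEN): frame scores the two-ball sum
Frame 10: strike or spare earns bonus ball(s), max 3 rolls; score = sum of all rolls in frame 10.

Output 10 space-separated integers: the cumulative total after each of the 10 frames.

Frame 1: SPARE (8+2=10). 10 + next roll (2) = 12. Cumulative: 12
Frame 2: OPEN (2+0=2). Cumulative: 14
Frame 3: OPEN (8+0=8). Cumulative: 22
Frame 4: OPEN (1+2=3). Cumulative: 25
Frame 5: OPEN (5+2=7). Cumulative: 32
Frame 6: OPEN (9+0=9). Cumulative: 41
Frame 7: SPARE (1+9=10). 10 + next roll (10) = 20. Cumulative: 61
Frame 8: STRIKE. 10 + next two rolls (7+1) = 18. Cumulative: 79
Frame 9: OPEN (7+1=8). Cumulative: 87
Frame 10: SPARE. Sum of all frame-10 rolls (5+5+4) = 14. Cumulative: 101

Answer: 12 14 22 25 32 41 61 79 87 101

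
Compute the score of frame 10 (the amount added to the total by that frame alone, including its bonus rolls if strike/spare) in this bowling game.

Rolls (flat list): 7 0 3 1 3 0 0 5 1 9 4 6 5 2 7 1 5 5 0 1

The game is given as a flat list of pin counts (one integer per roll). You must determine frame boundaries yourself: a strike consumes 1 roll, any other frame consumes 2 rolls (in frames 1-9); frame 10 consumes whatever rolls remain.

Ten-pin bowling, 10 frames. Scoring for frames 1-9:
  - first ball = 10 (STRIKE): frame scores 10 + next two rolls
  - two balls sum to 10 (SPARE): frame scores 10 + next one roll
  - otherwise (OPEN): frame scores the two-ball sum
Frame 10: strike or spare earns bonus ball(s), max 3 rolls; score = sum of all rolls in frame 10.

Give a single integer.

Answer: 1

Derivation:
Frame 1: OPEN (7+0=7). Cumulative: 7
Frame 2: OPEN (3+1=4). Cumulative: 11
Frame 3: OPEN (3+0=3). Cumulative: 14
Frame 4: OPEN (0+5=5). Cumulative: 19
Frame 5: SPARE (1+9=10). 10 + next roll (4) = 14. Cumulative: 33
Frame 6: SPARE (4+6=10). 10 + next roll (5) = 15. Cumulative: 48
Frame 7: OPEN (5+2=7). Cumulative: 55
Frame 8: OPEN (7+1=8). Cumulative: 63
Frame 9: SPARE (5+5=10). 10 + next roll (0) = 10. Cumulative: 73
Frame 10: OPEN. Sum of all frame-10 rolls (0+1) = 1. Cumulative: 74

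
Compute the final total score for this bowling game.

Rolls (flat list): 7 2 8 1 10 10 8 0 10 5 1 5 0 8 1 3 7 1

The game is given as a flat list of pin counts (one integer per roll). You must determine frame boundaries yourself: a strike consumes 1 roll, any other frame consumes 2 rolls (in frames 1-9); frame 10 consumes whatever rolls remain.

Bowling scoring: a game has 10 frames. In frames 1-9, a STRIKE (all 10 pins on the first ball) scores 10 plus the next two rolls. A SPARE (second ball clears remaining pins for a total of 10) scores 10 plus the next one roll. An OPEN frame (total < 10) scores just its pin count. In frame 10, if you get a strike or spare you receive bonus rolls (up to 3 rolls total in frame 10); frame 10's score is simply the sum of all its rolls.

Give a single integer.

Frame 1: OPEN (7+2=9). Cumulative: 9
Frame 2: OPEN (8+1=9). Cumulative: 18
Frame 3: STRIKE. 10 + next two rolls (10+8) = 28. Cumulative: 46
Frame 4: STRIKE. 10 + next two rolls (8+0) = 18. Cumulative: 64
Frame 5: OPEN (8+0=8). Cumulative: 72
Frame 6: STRIKE. 10 + next two rolls (5+1) = 16. Cumulative: 88
Frame 7: OPEN (5+1=6). Cumulative: 94
Frame 8: OPEN (5+0=5). Cumulative: 99
Frame 9: OPEN (8+1=9). Cumulative: 108
Frame 10: SPARE. Sum of all frame-10 rolls (3+7+1) = 11. Cumulative: 119

Answer: 119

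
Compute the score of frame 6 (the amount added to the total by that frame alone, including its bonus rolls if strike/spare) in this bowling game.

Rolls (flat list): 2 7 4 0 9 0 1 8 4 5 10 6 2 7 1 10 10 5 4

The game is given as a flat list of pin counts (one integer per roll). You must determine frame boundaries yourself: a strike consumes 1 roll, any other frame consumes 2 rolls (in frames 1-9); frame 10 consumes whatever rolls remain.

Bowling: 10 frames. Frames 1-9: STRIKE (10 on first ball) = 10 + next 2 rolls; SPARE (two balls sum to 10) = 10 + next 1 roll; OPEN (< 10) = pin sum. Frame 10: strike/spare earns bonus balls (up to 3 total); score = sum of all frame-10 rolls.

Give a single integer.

Frame 1: OPEN (2+7=9). Cumulative: 9
Frame 2: OPEN (4+0=4). Cumulative: 13
Frame 3: OPEN (9+0=9). Cumulative: 22
Frame 4: OPEN (1+8=9). Cumulative: 31
Frame 5: OPEN (4+5=9). Cumulative: 40
Frame 6: STRIKE. 10 + next two rolls (6+2) = 18. Cumulative: 58
Frame 7: OPEN (6+2=8). Cumulative: 66
Frame 8: OPEN (7+1=8). Cumulative: 74

Answer: 18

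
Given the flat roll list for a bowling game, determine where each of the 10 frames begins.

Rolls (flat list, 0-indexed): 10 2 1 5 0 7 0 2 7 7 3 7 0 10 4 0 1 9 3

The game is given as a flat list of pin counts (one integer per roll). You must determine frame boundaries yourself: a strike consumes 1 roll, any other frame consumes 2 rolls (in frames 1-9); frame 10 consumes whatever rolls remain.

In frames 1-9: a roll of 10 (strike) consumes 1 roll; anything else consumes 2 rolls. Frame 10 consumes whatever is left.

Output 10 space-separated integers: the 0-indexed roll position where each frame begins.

Frame 1 starts at roll index 0: roll=10 (strike), consumes 1 roll
Frame 2 starts at roll index 1: rolls=2,1 (sum=3), consumes 2 rolls
Frame 3 starts at roll index 3: rolls=5,0 (sum=5), consumes 2 rolls
Frame 4 starts at roll index 5: rolls=7,0 (sum=7), consumes 2 rolls
Frame 5 starts at roll index 7: rolls=2,7 (sum=9), consumes 2 rolls
Frame 6 starts at roll index 9: rolls=7,3 (sum=10), consumes 2 rolls
Frame 7 starts at roll index 11: rolls=7,0 (sum=7), consumes 2 rolls
Frame 8 starts at roll index 13: roll=10 (strike), consumes 1 roll
Frame 9 starts at roll index 14: rolls=4,0 (sum=4), consumes 2 rolls
Frame 10 starts at roll index 16: 3 remaining rolls

Answer: 0 1 3 5 7 9 11 13 14 16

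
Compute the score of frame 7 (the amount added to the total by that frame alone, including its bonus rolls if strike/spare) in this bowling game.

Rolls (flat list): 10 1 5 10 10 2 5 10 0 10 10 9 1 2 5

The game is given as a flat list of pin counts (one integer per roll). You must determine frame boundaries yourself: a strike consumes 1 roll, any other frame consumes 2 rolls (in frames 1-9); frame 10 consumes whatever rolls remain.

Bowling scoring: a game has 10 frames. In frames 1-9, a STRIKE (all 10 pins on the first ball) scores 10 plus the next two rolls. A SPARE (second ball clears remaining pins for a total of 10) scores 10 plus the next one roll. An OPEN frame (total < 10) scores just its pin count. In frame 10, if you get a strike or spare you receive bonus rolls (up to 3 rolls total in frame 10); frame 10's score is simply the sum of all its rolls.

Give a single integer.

Frame 1: STRIKE. 10 + next two rolls (1+5) = 16. Cumulative: 16
Frame 2: OPEN (1+5=6). Cumulative: 22
Frame 3: STRIKE. 10 + next two rolls (10+2) = 22. Cumulative: 44
Frame 4: STRIKE. 10 + next two rolls (2+5) = 17. Cumulative: 61
Frame 5: OPEN (2+5=7). Cumulative: 68
Frame 6: STRIKE. 10 + next two rolls (0+10) = 20. Cumulative: 88
Frame 7: SPARE (0+10=10). 10 + next roll (10) = 20. Cumulative: 108
Frame 8: STRIKE. 10 + next two rolls (9+1) = 20. Cumulative: 128
Frame 9: SPARE (9+1=10). 10 + next roll (2) = 12. Cumulative: 140

Answer: 20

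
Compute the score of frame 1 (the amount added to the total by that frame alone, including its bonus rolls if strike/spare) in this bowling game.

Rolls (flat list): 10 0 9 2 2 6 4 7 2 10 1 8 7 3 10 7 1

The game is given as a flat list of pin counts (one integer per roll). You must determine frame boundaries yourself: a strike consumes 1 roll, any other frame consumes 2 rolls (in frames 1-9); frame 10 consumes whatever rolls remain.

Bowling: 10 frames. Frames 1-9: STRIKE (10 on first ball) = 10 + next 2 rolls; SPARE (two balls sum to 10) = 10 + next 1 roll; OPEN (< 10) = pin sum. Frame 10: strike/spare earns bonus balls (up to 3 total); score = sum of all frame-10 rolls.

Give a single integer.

Frame 1: STRIKE. 10 + next two rolls (0+9) = 19. Cumulative: 19
Frame 2: OPEN (0+9=9). Cumulative: 28
Frame 3: OPEN (2+2=4). Cumulative: 32

Answer: 19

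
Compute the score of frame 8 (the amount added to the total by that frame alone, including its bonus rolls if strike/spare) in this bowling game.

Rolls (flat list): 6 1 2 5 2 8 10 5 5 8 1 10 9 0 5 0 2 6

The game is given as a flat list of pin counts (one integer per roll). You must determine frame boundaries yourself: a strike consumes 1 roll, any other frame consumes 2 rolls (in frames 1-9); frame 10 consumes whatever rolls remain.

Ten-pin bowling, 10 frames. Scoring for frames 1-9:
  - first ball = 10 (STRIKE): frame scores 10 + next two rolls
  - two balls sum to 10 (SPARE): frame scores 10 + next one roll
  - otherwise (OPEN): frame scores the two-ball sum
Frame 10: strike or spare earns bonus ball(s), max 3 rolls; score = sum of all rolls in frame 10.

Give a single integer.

Answer: 9

Derivation:
Frame 1: OPEN (6+1=7). Cumulative: 7
Frame 2: OPEN (2+5=7). Cumulative: 14
Frame 3: SPARE (2+8=10). 10 + next roll (10) = 20. Cumulative: 34
Frame 4: STRIKE. 10 + next two rolls (5+5) = 20. Cumulative: 54
Frame 5: SPARE (5+5=10). 10 + next roll (8) = 18. Cumulative: 72
Frame 6: OPEN (8+1=9). Cumulative: 81
Frame 7: STRIKE. 10 + next two rolls (9+0) = 19. Cumulative: 100
Frame 8: OPEN (9+0=9). Cumulative: 109
Frame 9: OPEN (5+0=5). Cumulative: 114
Frame 10: OPEN. Sum of all frame-10 rolls (2+6) = 8. Cumulative: 122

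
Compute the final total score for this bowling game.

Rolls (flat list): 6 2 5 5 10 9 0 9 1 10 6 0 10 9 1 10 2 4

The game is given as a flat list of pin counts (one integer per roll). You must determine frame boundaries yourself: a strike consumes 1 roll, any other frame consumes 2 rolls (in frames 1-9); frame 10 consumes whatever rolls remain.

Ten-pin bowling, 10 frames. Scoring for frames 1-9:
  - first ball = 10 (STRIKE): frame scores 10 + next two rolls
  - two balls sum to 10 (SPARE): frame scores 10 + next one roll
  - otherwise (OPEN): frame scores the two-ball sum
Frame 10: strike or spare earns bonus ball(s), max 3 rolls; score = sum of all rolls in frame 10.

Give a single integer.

Answer: 154

Derivation:
Frame 1: OPEN (6+2=8). Cumulative: 8
Frame 2: SPARE (5+5=10). 10 + next roll (10) = 20. Cumulative: 28
Frame 3: STRIKE. 10 + next two rolls (9+0) = 19. Cumulative: 47
Frame 4: OPEN (9+0=9). Cumulative: 56
Frame 5: SPARE (9+1=10). 10 + next roll (10) = 20. Cumulative: 76
Frame 6: STRIKE. 10 + next two rolls (6+0) = 16. Cumulative: 92
Frame 7: OPEN (6+0=6). Cumulative: 98
Frame 8: STRIKE. 10 + next two rolls (9+1) = 20. Cumulative: 118
Frame 9: SPARE (9+1=10). 10 + next roll (10) = 20. Cumulative: 138
Frame 10: STRIKE. Sum of all frame-10 rolls (10+2+4) = 16. Cumulative: 154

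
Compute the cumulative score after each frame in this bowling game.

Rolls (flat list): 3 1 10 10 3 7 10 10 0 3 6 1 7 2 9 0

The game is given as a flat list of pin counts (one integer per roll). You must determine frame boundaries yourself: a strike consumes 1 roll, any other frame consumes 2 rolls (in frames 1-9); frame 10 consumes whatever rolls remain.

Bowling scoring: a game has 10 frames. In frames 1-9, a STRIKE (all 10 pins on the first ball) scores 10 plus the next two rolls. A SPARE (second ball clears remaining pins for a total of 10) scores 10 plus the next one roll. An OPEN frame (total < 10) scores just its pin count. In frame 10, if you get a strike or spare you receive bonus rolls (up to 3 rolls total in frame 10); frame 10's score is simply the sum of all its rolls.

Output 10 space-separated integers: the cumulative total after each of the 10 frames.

Frame 1: OPEN (3+1=4). Cumulative: 4
Frame 2: STRIKE. 10 + next two rolls (10+3) = 23. Cumulative: 27
Frame 3: STRIKE. 10 + next two rolls (3+7) = 20. Cumulative: 47
Frame 4: SPARE (3+7=10). 10 + next roll (10) = 20. Cumulative: 67
Frame 5: STRIKE. 10 + next two rolls (10+0) = 20. Cumulative: 87
Frame 6: STRIKE. 10 + next two rolls (0+3) = 13. Cumulative: 100
Frame 7: OPEN (0+3=3). Cumulative: 103
Frame 8: OPEN (6+1=7). Cumulative: 110
Frame 9: OPEN (7+2=9). Cumulative: 119
Frame 10: OPEN. Sum of all frame-10 rolls (9+0) = 9. Cumulative: 128

Answer: 4 27 47 67 87 100 103 110 119 128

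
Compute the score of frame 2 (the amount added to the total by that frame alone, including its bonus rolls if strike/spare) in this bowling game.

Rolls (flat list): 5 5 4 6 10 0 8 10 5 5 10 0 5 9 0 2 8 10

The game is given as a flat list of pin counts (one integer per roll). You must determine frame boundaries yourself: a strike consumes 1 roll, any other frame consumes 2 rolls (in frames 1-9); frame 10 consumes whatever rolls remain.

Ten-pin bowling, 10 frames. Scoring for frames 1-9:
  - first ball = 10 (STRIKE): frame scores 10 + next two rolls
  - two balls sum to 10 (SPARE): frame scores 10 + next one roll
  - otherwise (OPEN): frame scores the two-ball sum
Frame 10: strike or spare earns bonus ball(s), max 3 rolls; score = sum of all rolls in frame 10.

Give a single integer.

Frame 1: SPARE (5+5=10). 10 + next roll (4) = 14. Cumulative: 14
Frame 2: SPARE (4+6=10). 10 + next roll (10) = 20. Cumulative: 34
Frame 3: STRIKE. 10 + next two rolls (0+8) = 18. Cumulative: 52
Frame 4: OPEN (0+8=8). Cumulative: 60

Answer: 20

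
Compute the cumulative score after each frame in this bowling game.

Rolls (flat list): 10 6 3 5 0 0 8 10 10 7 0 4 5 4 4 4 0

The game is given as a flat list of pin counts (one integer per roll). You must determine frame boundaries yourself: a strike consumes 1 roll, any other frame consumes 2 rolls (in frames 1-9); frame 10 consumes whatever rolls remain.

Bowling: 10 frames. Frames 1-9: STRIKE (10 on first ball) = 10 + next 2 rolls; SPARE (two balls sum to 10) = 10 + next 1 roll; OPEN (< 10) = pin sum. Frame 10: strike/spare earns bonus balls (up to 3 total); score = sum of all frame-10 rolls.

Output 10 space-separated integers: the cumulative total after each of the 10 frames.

Answer: 19 28 33 41 68 85 92 101 109 113

Derivation:
Frame 1: STRIKE. 10 + next two rolls (6+3) = 19. Cumulative: 19
Frame 2: OPEN (6+3=9). Cumulative: 28
Frame 3: OPEN (5+0=5). Cumulative: 33
Frame 4: OPEN (0+8=8). Cumulative: 41
Frame 5: STRIKE. 10 + next two rolls (10+7) = 27. Cumulative: 68
Frame 6: STRIKE. 10 + next two rolls (7+0) = 17. Cumulative: 85
Frame 7: OPEN (7+0=7). Cumulative: 92
Frame 8: OPEN (4+5=9). Cumulative: 101
Frame 9: OPEN (4+4=8). Cumulative: 109
Frame 10: OPEN. Sum of all frame-10 rolls (4+0) = 4. Cumulative: 113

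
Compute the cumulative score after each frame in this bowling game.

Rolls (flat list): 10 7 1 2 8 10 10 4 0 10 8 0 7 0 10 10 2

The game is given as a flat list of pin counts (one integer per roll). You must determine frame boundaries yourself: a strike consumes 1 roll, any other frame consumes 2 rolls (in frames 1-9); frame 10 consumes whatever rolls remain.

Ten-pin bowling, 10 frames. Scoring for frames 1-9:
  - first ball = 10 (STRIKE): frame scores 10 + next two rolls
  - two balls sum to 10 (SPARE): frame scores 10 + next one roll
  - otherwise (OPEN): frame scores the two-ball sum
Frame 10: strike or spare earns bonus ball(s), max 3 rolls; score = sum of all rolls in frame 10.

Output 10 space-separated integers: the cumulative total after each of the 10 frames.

Frame 1: STRIKE. 10 + next two rolls (7+1) = 18. Cumulative: 18
Frame 2: OPEN (7+1=8). Cumulative: 26
Frame 3: SPARE (2+8=10). 10 + next roll (10) = 20. Cumulative: 46
Frame 4: STRIKE. 10 + next two rolls (10+4) = 24. Cumulative: 70
Frame 5: STRIKE. 10 + next two rolls (4+0) = 14. Cumulative: 84
Frame 6: OPEN (4+0=4). Cumulative: 88
Frame 7: STRIKE. 10 + next two rolls (8+0) = 18. Cumulative: 106
Frame 8: OPEN (8+0=8). Cumulative: 114
Frame 9: OPEN (7+0=7). Cumulative: 121
Frame 10: STRIKE. Sum of all frame-10 rolls (10+10+2) = 22. Cumulative: 143

Answer: 18 26 46 70 84 88 106 114 121 143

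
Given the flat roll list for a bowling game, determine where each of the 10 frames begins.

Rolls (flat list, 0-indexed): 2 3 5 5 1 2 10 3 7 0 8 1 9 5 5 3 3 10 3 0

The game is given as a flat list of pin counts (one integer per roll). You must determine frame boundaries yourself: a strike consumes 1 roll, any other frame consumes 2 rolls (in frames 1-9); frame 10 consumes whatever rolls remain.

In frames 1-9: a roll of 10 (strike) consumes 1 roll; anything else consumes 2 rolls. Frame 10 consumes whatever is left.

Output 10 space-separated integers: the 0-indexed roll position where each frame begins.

Frame 1 starts at roll index 0: rolls=2,3 (sum=5), consumes 2 rolls
Frame 2 starts at roll index 2: rolls=5,5 (sum=10), consumes 2 rolls
Frame 3 starts at roll index 4: rolls=1,2 (sum=3), consumes 2 rolls
Frame 4 starts at roll index 6: roll=10 (strike), consumes 1 roll
Frame 5 starts at roll index 7: rolls=3,7 (sum=10), consumes 2 rolls
Frame 6 starts at roll index 9: rolls=0,8 (sum=8), consumes 2 rolls
Frame 7 starts at roll index 11: rolls=1,9 (sum=10), consumes 2 rolls
Frame 8 starts at roll index 13: rolls=5,5 (sum=10), consumes 2 rolls
Frame 9 starts at roll index 15: rolls=3,3 (sum=6), consumes 2 rolls
Frame 10 starts at roll index 17: 3 remaining rolls

Answer: 0 2 4 6 7 9 11 13 15 17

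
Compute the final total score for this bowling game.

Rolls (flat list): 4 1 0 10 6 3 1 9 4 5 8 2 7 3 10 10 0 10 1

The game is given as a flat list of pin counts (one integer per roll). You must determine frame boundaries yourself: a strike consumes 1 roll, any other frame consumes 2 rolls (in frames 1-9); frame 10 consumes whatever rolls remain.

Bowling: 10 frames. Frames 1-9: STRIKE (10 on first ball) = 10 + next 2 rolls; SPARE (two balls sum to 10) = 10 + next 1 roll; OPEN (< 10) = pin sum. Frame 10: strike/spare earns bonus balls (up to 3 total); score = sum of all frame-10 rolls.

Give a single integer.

Answer: 141

Derivation:
Frame 1: OPEN (4+1=5). Cumulative: 5
Frame 2: SPARE (0+10=10). 10 + next roll (6) = 16. Cumulative: 21
Frame 3: OPEN (6+3=9). Cumulative: 30
Frame 4: SPARE (1+9=10). 10 + next roll (4) = 14. Cumulative: 44
Frame 5: OPEN (4+5=9). Cumulative: 53
Frame 6: SPARE (8+2=10). 10 + next roll (7) = 17. Cumulative: 70
Frame 7: SPARE (7+3=10). 10 + next roll (10) = 20. Cumulative: 90
Frame 8: STRIKE. 10 + next two rolls (10+0) = 20. Cumulative: 110
Frame 9: STRIKE. 10 + next two rolls (0+10) = 20. Cumulative: 130
Frame 10: SPARE. Sum of all frame-10 rolls (0+10+1) = 11. Cumulative: 141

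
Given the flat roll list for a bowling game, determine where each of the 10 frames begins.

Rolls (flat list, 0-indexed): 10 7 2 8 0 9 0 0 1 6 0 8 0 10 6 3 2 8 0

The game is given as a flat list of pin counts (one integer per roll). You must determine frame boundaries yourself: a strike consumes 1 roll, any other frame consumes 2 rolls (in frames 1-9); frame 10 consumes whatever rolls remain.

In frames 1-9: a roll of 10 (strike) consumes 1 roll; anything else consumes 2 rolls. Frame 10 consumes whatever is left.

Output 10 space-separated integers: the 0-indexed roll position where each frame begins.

Answer: 0 1 3 5 7 9 11 13 14 16

Derivation:
Frame 1 starts at roll index 0: roll=10 (strike), consumes 1 roll
Frame 2 starts at roll index 1: rolls=7,2 (sum=9), consumes 2 rolls
Frame 3 starts at roll index 3: rolls=8,0 (sum=8), consumes 2 rolls
Frame 4 starts at roll index 5: rolls=9,0 (sum=9), consumes 2 rolls
Frame 5 starts at roll index 7: rolls=0,1 (sum=1), consumes 2 rolls
Frame 6 starts at roll index 9: rolls=6,0 (sum=6), consumes 2 rolls
Frame 7 starts at roll index 11: rolls=8,0 (sum=8), consumes 2 rolls
Frame 8 starts at roll index 13: roll=10 (strike), consumes 1 roll
Frame 9 starts at roll index 14: rolls=6,3 (sum=9), consumes 2 rolls
Frame 10 starts at roll index 16: 3 remaining rolls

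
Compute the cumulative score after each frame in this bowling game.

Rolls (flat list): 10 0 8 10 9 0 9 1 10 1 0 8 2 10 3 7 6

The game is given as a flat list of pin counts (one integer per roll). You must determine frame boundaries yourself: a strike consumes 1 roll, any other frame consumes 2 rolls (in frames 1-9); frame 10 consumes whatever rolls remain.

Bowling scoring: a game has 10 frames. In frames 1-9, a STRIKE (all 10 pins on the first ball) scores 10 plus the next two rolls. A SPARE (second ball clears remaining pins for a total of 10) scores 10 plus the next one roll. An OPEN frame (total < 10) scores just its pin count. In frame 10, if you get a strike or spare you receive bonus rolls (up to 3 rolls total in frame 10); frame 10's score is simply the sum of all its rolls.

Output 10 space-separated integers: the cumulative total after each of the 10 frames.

Frame 1: STRIKE. 10 + next two rolls (0+8) = 18. Cumulative: 18
Frame 2: OPEN (0+8=8). Cumulative: 26
Frame 3: STRIKE. 10 + next two rolls (9+0) = 19. Cumulative: 45
Frame 4: OPEN (9+0=9). Cumulative: 54
Frame 5: SPARE (9+1=10). 10 + next roll (10) = 20. Cumulative: 74
Frame 6: STRIKE. 10 + next two rolls (1+0) = 11. Cumulative: 85
Frame 7: OPEN (1+0=1). Cumulative: 86
Frame 8: SPARE (8+2=10). 10 + next roll (10) = 20. Cumulative: 106
Frame 9: STRIKE. 10 + next two rolls (3+7) = 20. Cumulative: 126
Frame 10: SPARE. Sum of all frame-10 rolls (3+7+6) = 16. Cumulative: 142

Answer: 18 26 45 54 74 85 86 106 126 142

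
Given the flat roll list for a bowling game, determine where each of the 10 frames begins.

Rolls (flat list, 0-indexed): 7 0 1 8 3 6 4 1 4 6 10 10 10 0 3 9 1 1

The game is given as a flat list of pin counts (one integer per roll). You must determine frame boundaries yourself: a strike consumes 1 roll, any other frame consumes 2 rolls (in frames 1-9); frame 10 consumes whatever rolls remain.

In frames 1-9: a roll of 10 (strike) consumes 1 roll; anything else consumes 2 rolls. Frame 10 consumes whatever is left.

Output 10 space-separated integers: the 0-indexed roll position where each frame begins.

Answer: 0 2 4 6 8 10 11 12 13 15

Derivation:
Frame 1 starts at roll index 0: rolls=7,0 (sum=7), consumes 2 rolls
Frame 2 starts at roll index 2: rolls=1,8 (sum=9), consumes 2 rolls
Frame 3 starts at roll index 4: rolls=3,6 (sum=9), consumes 2 rolls
Frame 4 starts at roll index 6: rolls=4,1 (sum=5), consumes 2 rolls
Frame 5 starts at roll index 8: rolls=4,6 (sum=10), consumes 2 rolls
Frame 6 starts at roll index 10: roll=10 (strike), consumes 1 roll
Frame 7 starts at roll index 11: roll=10 (strike), consumes 1 roll
Frame 8 starts at roll index 12: roll=10 (strike), consumes 1 roll
Frame 9 starts at roll index 13: rolls=0,3 (sum=3), consumes 2 rolls
Frame 10 starts at roll index 15: 3 remaining rolls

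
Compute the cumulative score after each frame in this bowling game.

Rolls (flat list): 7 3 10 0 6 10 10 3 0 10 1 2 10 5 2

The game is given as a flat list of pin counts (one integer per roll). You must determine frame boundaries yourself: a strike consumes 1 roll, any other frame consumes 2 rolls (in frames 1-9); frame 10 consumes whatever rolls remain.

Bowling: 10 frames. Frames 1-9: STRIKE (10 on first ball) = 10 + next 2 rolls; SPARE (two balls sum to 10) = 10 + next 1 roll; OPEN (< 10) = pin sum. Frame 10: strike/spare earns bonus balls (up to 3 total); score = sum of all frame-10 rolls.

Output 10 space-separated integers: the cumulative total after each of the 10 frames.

Frame 1: SPARE (7+3=10). 10 + next roll (10) = 20. Cumulative: 20
Frame 2: STRIKE. 10 + next two rolls (0+6) = 16. Cumulative: 36
Frame 3: OPEN (0+6=6). Cumulative: 42
Frame 4: STRIKE. 10 + next two rolls (10+3) = 23. Cumulative: 65
Frame 5: STRIKE. 10 + next two rolls (3+0) = 13. Cumulative: 78
Frame 6: OPEN (3+0=3). Cumulative: 81
Frame 7: STRIKE. 10 + next two rolls (1+2) = 13. Cumulative: 94
Frame 8: OPEN (1+2=3). Cumulative: 97
Frame 9: STRIKE. 10 + next two rolls (5+2) = 17. Cumulative: 114
Frame 10: OPEN. Sum of all frame-10 rolls (5+2) = 7. Cumulative: 121

Answer: 20 36 42 65 78 81 94 97 114 121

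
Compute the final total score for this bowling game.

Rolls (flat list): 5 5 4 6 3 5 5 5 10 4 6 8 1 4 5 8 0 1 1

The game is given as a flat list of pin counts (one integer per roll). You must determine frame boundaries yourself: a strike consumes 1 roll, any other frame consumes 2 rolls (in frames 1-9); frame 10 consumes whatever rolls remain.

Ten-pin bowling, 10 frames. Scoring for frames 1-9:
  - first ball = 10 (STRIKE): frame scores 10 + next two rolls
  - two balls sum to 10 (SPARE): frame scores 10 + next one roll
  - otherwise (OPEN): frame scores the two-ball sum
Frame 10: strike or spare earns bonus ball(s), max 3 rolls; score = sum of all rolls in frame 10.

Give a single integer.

Frame 1: SPARE (5+5=10). 10 + next roll (4) = 14. Cumulative: 14
Frame 2: SPARE (4+6=10). 10 + next roll (3) = 13. Cumulative: 27
Frame 3: OPEN (3+5=8). Cumulative: 35
Frame 4: SPARE (5+5=10). 10 + next roll (10) = 20. Cumulative: 55
Frame 5: STRIKE. 10 + next two rolls (4+6) = 20. Cumulative: 75
Frame 6: SPARE (4+6=10). 10 + next roll (8) = 18. Cumulative: 93
Frame 7: OPEN (8+1=9). Cumulative: 102
Frame 8: OPEN (4+5=9). Cumulative: 111
Frame 9: OPEN (8+0=8). Cumulative: 119
Frame 10: OPEN. Sum of all frame-10 rolls (1+1) = 2. Cumulative: 121

Answer: 121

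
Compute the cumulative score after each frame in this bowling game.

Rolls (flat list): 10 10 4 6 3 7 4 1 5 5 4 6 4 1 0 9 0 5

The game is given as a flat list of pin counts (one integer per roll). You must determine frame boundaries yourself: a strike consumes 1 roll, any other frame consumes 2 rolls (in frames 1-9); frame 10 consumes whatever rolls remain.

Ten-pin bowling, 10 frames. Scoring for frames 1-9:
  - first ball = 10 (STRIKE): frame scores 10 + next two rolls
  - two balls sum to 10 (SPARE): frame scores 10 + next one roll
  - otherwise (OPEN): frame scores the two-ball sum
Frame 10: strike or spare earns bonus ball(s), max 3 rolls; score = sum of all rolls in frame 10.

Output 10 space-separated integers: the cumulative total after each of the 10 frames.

Answer: 24 44 57 71 76 90 104 109 118 123

Derivation:
Frame 1: STRIKE. 10 + next two rolls (10+4) = 24. Cumulative: 24
Frame 2: STRIKE. 10 + next two rolls (4+6) = 20. Cumulative: 44
Frame 3: SPARE (4+6=10). 10 + next roll (3) = 13. Cumulative: 57
Frame 4: SPARE (3+7=10). 10 + next roll (4) = 14. Cumulative: 71
Frame 5: OPEN (4+1=5). Cumulative: 76
Frame 6: SPARE (5+5=10). 10 + next roll (4) = 14. Cumulative: 90
Frame 7: SPARE (4+6=10). 10 + next roll (4) = 14. Cumulative: 104
Frame 8: OPEN (4+1=5). Cumulative: 109
Frame 9: OPEN (0+9=9). Cumulative: 118
Frame 10: OPEN. Sum of all frame-10 rolls (0+5) = 5. Cumulative: 123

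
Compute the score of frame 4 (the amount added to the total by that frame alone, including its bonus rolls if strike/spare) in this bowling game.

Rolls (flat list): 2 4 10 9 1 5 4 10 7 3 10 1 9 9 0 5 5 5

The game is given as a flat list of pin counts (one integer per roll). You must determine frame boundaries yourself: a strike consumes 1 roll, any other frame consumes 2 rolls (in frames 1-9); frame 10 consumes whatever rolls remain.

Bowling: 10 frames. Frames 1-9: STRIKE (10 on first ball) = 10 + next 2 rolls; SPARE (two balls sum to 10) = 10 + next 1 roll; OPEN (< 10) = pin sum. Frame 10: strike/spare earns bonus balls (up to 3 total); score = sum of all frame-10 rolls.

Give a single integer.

Answer: 9

Derivation:
Frame 1: OPEN (2+4=6). Cumulative: 6
Frame 2: STRIKE. 10 + next two rolls (9+1) = 20. Cumulative: 26
Frame 3: SPARE (9+1=10). 10 + next roll (5) = 15. Cumulative: 41
Frame 4: OPEN (5+4=9). Cumulative: 50
Frame 5: STRIKE. 10 + next two rolls (7+3) = 20. Cumulative: 70
Frame 6: SPARE (7+3=10). 10 + next roll (10) = 20. Cumulative: 90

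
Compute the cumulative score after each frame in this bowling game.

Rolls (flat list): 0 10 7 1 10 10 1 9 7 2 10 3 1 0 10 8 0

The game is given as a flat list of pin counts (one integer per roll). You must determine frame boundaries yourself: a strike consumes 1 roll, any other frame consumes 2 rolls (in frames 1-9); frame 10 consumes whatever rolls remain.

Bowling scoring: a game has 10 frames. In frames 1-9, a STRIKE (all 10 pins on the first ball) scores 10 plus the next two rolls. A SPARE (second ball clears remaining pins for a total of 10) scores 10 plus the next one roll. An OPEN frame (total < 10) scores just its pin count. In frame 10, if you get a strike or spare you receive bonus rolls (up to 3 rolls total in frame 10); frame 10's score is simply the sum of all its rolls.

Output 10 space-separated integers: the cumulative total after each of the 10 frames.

Frame 1: SPARE (0+10=10). 10 + next roll (7) = 17. Cumulative: 17
Frame 2: OPEN (7+1=8). Cumulative: 25
Frame 3: STRIKE. 10 + next two rolls (10+1) = 21. Cumulative: 46
Frame 4: STRIKE. 10 + next two rolls (1+9) = 20. Cumulative: 66
Frame 5: SPARE (1+9=10). 10 + next roll (7) = 17. Cumulative: 83
Frame 6: OPEN (7+2=9). Cumulative: 92
Frame 7: STRIKE. 10 + next two rolls (3+1) = 14. Cumulative: 106
Frame 8: OPEN (3+1=4). Cumulative: 110
Frame 9: SPARE (0+10=10). 10 + next roll (8) = 18. Cumulative: 128
Frame 10: OPEN. Sum of all frame-10 rolls (8+0) = 8. Cumulative: 136

Answer: 17 25 46 66 83 92 106 110 128 136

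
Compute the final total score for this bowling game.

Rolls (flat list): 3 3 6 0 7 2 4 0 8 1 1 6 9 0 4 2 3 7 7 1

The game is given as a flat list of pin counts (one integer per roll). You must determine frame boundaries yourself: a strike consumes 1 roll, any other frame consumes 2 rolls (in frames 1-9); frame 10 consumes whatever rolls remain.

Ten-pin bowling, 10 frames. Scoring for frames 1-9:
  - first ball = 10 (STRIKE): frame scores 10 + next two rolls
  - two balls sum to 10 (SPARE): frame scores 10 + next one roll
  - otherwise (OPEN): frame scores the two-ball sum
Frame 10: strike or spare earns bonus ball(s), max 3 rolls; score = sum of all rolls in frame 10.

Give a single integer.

Frame 1: OPEN (3+3=6). Cumulative: 6
Frame 2: OPEN (6+0=6). Cumulative: 12
Frame 3: OPEN (7+2=9). Cumulative: 21
Frame 4: OPEN (4+0=4). Cumulative: 25
Frame 5: OPEN (8+1=9). Cumulative: 34
Frame 6: OPEN (1+6=7). Cumulative: 41
Frame 7: OPEN (9+0=9). Cumulative: 50
Frame 8: OPEN (4+2=6). Cumulative: 56
Frame 9: SPARE (3+7=10). 10 + next roll (7) = 17. Cumulative: 73
Frame 10: OPEN. Sum of all frame-10 rolls (7+1) = 8. Cumulative: 81

Answer: 81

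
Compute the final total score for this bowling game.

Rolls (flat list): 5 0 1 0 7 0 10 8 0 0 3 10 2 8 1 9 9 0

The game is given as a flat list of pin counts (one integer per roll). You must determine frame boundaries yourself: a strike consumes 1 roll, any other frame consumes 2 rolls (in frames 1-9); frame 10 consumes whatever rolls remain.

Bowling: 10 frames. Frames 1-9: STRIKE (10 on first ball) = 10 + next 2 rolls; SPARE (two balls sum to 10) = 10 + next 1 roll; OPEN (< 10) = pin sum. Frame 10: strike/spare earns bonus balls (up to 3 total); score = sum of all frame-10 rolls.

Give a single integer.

Answer: 101

Derivation:
Frame 1: OPEN (5+0=5). Cumulative: 5
Frame 2: OPEN (1+0=1). Cumulative: 6
Frame 3: OPEN (7+0=7). Cumulative: 13
Frame 4: STRIKE. 10 + next two rolls (8+0) = 18. Cumulative: 31
Frame 5: OPEN (8+0=8). Cumulative: 39
Frame 6: OPEN (0+3=3). Cumulative: 42
Frame 7: STRIKE. 10 + next two rolls (2+8) = 20. Cumulative: 62
Frame 8: SPARE (2+8=10). 10 + next roll (1) = 11. Cumulative: 73
Frame 9: SPARE (1+9=10). 10 + next roll (9) = 19. Cumulative: 92
Frame 10: OPEN. Sum of all frame-10 rolls (9+0) = 9. Cumulative: 101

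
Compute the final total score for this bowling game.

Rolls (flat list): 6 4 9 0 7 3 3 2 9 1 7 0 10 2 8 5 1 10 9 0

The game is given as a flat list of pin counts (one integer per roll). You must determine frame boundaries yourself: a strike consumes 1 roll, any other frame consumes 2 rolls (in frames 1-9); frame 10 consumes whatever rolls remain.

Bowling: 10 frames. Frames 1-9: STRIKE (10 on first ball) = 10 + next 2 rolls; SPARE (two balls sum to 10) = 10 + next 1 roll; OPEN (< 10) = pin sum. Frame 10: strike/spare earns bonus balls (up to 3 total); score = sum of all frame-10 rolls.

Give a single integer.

Frame 1: SPARE (6+4=10). 10 + next roll (9) = 19. Cumulative: 19
Frame 2: OPEN (9+0=9). Cumulative: 28
Frame 3: SPARE (7+3=10). 10 + next roll (3) = 13. Cumulative: 41
Frame 4: OPEN (3+2=5). Cumulative: 46
Frame 5: SPARE (9+1=10). 10 + next roll (7) = 17. Cumulative: 63
Frame 6: OPEN (7+0=7). Cumulative: 70
Frame 7: STRIKE. 10 + next two rolls (2+8) = 20. Cumulative: 90
Frame 8: SPARE (2+8=10). 10 + next roll (5) = 15. Cumulative: 105
Frame 9: OPEN (5+1=6). Cumulative: 111
Frame 10: STRIKE. Sum of all frame-10 rolls (10+9+0) = 19. Cumulative: 130

Answer: 130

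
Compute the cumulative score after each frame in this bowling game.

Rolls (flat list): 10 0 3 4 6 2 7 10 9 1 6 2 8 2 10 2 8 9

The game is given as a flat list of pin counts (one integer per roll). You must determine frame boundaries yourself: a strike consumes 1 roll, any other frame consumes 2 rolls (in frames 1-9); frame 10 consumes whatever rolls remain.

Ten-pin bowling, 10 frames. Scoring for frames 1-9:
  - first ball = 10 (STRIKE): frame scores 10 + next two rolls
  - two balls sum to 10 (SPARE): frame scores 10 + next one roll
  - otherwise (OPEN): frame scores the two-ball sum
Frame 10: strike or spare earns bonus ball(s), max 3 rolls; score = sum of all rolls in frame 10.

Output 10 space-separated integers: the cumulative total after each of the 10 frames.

Frame 1: STRIKE. 10 + next two rolls (0+3) = 13. Cumulative: 13
Frame 2: OPEN (0+3=3). Cumulative: 16
Frame 3: SPARE (4+6=10). 10 + next roll (2) = 12. Cumulative: 28
Frame 4: OPEN (2+7=9). Cumulative: 37
Frame 5: STRIKE. 10 + next two rolls (9+1) = 20. Cumulative: 57
Frame 6: SPARE (9+1=10). 10 + next roll (6) = 16. Cumulative: 73
Frame 7: OPEN (6+2=8). Cumulative: 81
Frame 8: SPARE (8+2=10). 10 + next roll (10) = 20. Cumulative: 101
Frame 9: STRIKE. 10 + next two rolls (2+8) = 20. Cumulative: 121
Frame 10: SPARE. Sum of all frame-10 rolls (2+8+9) = 19. Cumulative: 140

Answer: 13 16 28 37 57 73 81 101 121 140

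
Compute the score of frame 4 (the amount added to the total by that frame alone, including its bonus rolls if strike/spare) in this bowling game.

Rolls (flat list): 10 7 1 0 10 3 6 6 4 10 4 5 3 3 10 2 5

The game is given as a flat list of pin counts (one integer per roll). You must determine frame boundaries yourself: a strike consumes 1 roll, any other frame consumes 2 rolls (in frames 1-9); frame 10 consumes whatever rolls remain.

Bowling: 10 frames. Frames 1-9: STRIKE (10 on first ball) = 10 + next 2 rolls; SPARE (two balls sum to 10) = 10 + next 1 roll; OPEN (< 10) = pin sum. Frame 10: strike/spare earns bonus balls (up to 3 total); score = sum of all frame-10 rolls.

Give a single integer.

Frame 1: STRIKE. 10 + next two rolls (7+1) = 18. Cumulative: 18
Frame 2: OPEN (7+1=8). Cumulative: 26
Frame 3: SPARE (0+10=10). 10 + next roll (3) = 13. Cumulative: 39
Frame 4: OPEN (3+6=9). Cumulative: 48
Frame 5: SPARE (6+4=10). 10 + next roll (10) = 20. Cumulative: 68
Frame 6: STRIKE. 10 + next two rolls (4+5) = 19. Cumulative: 87

Answer: 9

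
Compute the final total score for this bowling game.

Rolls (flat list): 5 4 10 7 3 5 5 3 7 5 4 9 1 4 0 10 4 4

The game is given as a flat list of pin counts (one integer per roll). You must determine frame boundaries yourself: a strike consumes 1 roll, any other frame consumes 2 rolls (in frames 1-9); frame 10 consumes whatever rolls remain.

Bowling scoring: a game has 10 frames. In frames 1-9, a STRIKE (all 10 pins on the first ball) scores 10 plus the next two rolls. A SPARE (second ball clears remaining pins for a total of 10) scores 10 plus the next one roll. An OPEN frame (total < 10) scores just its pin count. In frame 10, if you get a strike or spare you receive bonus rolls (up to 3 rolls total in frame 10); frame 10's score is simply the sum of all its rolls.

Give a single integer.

Answer: 125

Derivation:
Frame 1: OPEN (5+4=9). Cumulative: 9
Frame 2: STRIKE. 10 + next two rolls (7+3) = 20. Cumulative: 29
Frame 3: SPARE (7+3=10). 10 + next roll (5) = 15. Cumulative: 44
Frame 4: SPARE (5+5=10). 10 + next roll (3) = 13. Cumulative: 57
Frame 5: SPARE (3+7=10). 10 + next roll (5) = 15. Cumulative: 72
Frame 6: OPEN (5+4=9). Cumulative: 81
Frame 7: SPARE (9+1=10). 10 + next roll (4) = 14. Cumulative: 95
Frame 8: OPEN (4+0=4). Cumulative: 99
Frame 9: STRIKE. 10 + next two rolls (4+4) = 18. Cumulative: 117
Frame 10: OPEN. Sum of all frame-10 rolls (4+4) = 8. Cumulative: 125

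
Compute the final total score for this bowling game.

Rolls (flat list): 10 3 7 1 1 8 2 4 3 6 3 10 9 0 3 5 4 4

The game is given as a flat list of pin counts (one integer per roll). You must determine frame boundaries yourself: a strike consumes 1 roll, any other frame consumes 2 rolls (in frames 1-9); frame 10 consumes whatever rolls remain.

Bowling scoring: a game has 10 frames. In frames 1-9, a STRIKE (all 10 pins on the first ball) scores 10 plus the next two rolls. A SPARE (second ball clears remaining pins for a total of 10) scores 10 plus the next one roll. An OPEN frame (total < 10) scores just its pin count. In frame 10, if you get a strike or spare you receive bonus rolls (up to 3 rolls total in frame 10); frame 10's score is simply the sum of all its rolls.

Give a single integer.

Frame 1: STRIKE. 10 + next two rolls (3+7) = 20. Cumulative: 20
Frame 2: SPARE (3+7=10). 10 + next roll (1) = 11. Cumulative: 31
Frame 3: OPEN (1+1=2). Cumulative: 33
Frame 4: SPARE (8+2=10). 10 + next roll (4) = 14. Cumulative: 47
Frame 5: OPEN (4+3=7). Cumulative: 54
Frame 6: OPEN (6+3=9). Cumulative: 63
Frame 7: STRIKE. 10 + next two rolls (9+0) = 19. Cumulative: 82
Frame 8: OPEN (9+0=9). Cumulative: 91
Frame 9: OPEN (3+5=8). Cumulative: 99
Frame 10: OPEN. Sum of all frame-10 rolls (4+4) = 8. Cumulative: 107

Answer: 107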